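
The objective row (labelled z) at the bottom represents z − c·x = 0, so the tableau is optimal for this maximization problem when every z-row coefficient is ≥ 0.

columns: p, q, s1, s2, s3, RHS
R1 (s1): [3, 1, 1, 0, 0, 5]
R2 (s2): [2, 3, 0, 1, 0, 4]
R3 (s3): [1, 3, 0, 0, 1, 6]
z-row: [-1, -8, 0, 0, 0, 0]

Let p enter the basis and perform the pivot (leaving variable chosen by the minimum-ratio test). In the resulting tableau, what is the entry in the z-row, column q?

-23/3

Ratio test on column p — row 1: 5/3 = 5/3; row 2: 4/2 = 2; row 3: 6/1 = 6. Minimum is 5/3 at row 1 (s1 leaves); pivot element 3.
Divide row 1 by 3; eliminate column p from the other rows.
z-row update in column q: -8 − (-1)·(1/3) = -23/3.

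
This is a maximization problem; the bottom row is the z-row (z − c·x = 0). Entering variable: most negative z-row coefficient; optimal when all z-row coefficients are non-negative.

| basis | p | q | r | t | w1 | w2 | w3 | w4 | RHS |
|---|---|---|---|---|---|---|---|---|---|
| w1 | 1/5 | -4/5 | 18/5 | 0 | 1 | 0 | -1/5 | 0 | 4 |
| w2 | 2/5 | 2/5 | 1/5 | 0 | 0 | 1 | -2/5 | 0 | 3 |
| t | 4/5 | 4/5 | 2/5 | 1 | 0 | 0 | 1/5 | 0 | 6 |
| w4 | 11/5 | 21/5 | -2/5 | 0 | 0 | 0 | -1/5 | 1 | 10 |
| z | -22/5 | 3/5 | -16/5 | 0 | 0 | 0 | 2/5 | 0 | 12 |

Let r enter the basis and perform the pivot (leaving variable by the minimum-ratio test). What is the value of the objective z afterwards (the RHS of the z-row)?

140/9

Ratio test on column r — row 1: 4/(18/5) = 10/9; row 2: 3/(1/5) = 15; row 3: 6/(2/5) = 15; row 4: entry -2/5 ≤ 0. Minimum is 10/9 at row 1 (w1 leaves); pivot element 18/5.
Pivot on row 1; the z-row RHS becomes 12 − (-16/5)·(10/9) = 140/9.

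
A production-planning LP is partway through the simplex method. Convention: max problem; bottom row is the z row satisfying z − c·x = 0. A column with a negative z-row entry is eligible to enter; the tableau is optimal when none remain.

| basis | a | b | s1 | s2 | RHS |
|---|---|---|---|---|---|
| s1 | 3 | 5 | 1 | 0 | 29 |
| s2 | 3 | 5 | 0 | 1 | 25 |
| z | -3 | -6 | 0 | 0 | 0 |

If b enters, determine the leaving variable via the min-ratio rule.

s2

Column b entries and ratios — s1: 29/5 = 29/5; s2: 25/5 = 5.
Smallest ratio is 5 in the row of s2, so s2 leaves.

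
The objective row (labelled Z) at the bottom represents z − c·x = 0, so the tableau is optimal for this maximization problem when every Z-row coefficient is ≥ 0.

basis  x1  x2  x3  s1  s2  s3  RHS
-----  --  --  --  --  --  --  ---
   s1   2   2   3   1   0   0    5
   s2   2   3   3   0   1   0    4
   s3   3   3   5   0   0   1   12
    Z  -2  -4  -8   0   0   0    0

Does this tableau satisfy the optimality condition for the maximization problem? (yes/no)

no

The Z-row has a negative entry -8 in column x3, so it is not optimal.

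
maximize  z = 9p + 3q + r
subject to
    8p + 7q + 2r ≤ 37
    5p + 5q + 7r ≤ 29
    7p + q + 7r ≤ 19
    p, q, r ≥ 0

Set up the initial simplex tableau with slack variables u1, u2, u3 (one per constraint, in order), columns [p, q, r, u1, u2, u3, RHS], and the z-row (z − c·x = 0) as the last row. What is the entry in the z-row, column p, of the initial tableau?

The z-row carries the negated objective coefficients: the p entry is -9.

-9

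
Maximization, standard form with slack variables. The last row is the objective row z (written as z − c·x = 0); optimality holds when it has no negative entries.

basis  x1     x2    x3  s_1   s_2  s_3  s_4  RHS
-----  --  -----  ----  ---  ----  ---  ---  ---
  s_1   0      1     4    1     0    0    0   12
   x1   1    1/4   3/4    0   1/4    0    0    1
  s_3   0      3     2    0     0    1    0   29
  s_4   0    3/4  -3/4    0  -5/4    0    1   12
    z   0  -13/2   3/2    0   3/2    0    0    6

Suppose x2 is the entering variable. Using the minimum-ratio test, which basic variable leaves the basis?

Column x2 entries and ratios — s_1: 12/1 = 12; x1: 1/(1/4) = 4; s_3: 29/3 = 29/3; s_4: 12/(3/4) = 16.
Smallest ratio is 4 in the row of x1, so x1 leaves.

x1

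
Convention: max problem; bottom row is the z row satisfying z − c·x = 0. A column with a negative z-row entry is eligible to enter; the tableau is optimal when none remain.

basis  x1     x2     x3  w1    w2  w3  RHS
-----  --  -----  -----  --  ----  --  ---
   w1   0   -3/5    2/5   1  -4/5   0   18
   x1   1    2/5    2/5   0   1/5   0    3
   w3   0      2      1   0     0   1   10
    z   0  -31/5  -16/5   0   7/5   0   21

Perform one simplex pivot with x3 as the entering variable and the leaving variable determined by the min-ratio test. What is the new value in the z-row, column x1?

Ratio test on column x3 — row 1: 18/(2/5) = 45; row 2: 3/(2/5) = 15/2; row 3: 10/1 = 10. Minimum is 15/2 at row 2 (x1 leaves); pivot element 2/5.
Divide row 2 by 2/5; eliminate column x3 from the other rows.
z-row update in column x1: 0 − (-16/5)·(5/2) = 8.

8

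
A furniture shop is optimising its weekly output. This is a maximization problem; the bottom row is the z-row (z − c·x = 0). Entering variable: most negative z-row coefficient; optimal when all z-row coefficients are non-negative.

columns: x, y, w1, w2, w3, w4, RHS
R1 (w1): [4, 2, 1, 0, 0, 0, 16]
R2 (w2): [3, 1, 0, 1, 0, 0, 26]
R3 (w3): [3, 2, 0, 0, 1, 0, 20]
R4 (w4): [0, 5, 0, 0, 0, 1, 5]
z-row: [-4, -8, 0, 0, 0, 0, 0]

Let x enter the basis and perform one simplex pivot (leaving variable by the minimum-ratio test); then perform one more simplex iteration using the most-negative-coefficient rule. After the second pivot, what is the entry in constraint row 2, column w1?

-3/4

Ratio test on column x — row 1: 16/4 = 4; row 2: 26/3 = 26/3; row 3: 20/3 = 20/3; row 4: entry 0 ≤ 0. Minimum is 4 at row 1 (w1 leaves); pivot element 4.
Divide row 1 by 4; eliminate column x from the other rows.
Second iteration: most negative z-row entry is -6 in column y, so y enters.
Ratio test on column y — row 1: 4/(1/2) = 8; row 2: entry -1/2 ≤ 0; row 3: 8/(1/2) = 16; row 4: 5/5 = 1. Minimum is 1 at row 4 (w4 leaves); pivot element 5.
Divide row 4 by 5; eliminate column y from the other rows.
After both pivots, the entry at constraint row 2, column w1 is -3/4.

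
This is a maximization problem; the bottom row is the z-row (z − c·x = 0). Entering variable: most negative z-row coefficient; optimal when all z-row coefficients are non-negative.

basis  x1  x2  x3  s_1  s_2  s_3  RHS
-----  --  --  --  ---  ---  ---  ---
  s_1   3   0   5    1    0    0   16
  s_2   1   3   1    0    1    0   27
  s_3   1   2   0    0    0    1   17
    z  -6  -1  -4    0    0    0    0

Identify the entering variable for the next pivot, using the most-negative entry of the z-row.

x1

Negative z-row entries: x1: -6, x2: -1, x3: -4.
The most negative is -6 in column x1, so x1 enters.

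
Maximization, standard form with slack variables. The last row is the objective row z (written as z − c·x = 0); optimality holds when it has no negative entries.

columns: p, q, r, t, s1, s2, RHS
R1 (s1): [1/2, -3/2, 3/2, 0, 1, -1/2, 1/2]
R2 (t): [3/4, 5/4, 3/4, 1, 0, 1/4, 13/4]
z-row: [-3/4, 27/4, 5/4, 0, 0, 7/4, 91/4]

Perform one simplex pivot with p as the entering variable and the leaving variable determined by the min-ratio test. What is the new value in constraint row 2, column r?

-3/2

Ratio test on column p — row 1: (1/2)/(1/2) = 1; row 2: (13/4)/(3/4) = 13/3. Minimum is 1 at row 1 (s1 leaves); pivot element 1/2.
Divide row 1 by 1/2; eliminate column p from the other rows.
Row 2 update in column r: 3/4 − (3/4)·3 = -3/2.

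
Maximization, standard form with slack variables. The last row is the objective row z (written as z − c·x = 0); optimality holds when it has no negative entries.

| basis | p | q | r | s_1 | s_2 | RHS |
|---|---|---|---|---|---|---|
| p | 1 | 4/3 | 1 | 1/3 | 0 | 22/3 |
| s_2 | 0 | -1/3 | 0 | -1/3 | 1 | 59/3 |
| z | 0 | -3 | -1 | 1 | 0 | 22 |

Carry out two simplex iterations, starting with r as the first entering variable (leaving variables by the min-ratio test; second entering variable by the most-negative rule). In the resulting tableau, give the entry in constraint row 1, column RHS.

11/2

Ratio test on column r — row 1: (22/3)/1 = 22/3; row 2: entry 0 ≤ 0. Minimum is 22/3 at row 1 (p leaves); pivot element 1.
Divide row 1 by 1; eliminate column r from the other rows.
Second iteration: most negative z-row entry is -5/3 in column q, so q enters.
Ratio test on column q — row 1: (22/3)/(4/3) = 11/2; row 2: entry -1/3 ≤ 0. Minimum is 11/2 at row 1 (r leaves); pivot element 4/3.
Divide row 1 by 4/3; eliminate column q from the other rows.
After both pivots, the entry at constraint row 1, column RHS is 11/2.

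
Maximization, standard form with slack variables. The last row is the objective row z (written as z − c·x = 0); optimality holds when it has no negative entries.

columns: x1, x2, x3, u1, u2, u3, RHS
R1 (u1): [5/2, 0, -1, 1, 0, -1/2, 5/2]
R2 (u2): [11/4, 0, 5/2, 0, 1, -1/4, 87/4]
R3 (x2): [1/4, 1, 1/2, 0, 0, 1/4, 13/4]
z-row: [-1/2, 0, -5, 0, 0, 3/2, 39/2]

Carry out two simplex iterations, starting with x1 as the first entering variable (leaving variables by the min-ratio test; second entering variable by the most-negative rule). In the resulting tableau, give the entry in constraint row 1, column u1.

Ratio test on column x1 — row 1: (5/2)/(5/2) = 1; row 2: (87/4)/(11/4) = 87/11; row 3: (13/4)/(1/4) = 13. Minimum is 1 at row 1 (u1 leaves); pivot element 5/2.
Divide row 1 by 5/2; eliminate column x1 from the other rows.
Second iteration: most negative z-row entry is -26/5 in column x3, so x3 enters.
Ratio test on column x3 — row 1: entry -2/5 ≤ 0; row 2: 19/(18/5) = 95/18; row 3: 3/(3/5) = 5. Minimum is 5 at row 3 (x2 leaves); pivot element 3/5.
Divide row 3 by 3/5; eliminate column x3 from the other rows.
After both pivots, the entry at constraint row 1, column u1 is 1/3.

1/3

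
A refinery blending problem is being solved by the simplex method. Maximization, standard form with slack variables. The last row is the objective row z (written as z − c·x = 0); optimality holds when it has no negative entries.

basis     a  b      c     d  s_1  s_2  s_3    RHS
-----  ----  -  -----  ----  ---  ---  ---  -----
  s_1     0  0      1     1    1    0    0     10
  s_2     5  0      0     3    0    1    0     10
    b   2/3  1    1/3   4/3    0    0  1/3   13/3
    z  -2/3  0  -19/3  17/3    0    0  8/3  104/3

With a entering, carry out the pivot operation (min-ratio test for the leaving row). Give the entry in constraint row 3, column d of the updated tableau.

14/15

Ratio test on column a — row 1: entry 0 ≤ 0; row 2: 10/5 = 2; row 3: (13/3)/(2/3) = 13/2. Minimum is 2 at row 2 (s_2 leaves); pivot element 5.
Divide row 2 by 5; eliminate column a from the other rows.
Row 3 update in column d: 4/3 − (2/3)·(3/5) = 14/15.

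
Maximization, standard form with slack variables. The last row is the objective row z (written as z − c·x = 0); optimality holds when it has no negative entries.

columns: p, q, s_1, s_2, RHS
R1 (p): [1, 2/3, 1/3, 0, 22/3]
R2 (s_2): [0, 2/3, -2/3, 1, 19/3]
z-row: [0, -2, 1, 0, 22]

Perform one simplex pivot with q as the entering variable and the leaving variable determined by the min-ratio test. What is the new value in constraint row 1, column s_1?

1

Ratio test on column q — row 1: (22/3)/(2/3) = 11; row 2: (19/3)/(2/3) = 19/2. Minimum is 19/2 at row 2 (s_2 leaves); pivot element 2/3.
Divide row 2 by 2/3; eliminate column q from the other rows.
Row 1 update in column s_1: 1/3 − (2/3)·(-1) = 1.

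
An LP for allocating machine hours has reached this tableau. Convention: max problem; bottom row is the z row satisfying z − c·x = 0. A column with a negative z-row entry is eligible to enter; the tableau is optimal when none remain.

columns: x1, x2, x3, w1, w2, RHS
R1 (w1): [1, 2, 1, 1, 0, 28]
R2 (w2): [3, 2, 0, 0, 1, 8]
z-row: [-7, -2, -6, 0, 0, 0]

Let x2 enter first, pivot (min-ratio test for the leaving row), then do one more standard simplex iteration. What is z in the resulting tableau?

Ratio test on column x2 — row 1: 28/2 = 14; row 2: 8/2 = 4. Minimum is 4 at row 2 (w2 leaves); pivot element 2.
Pivot on row 2; the z-row RHS becomes 0 − (-2)·4 = 8.
Next entering variable (most negative z-row entry -6): x3.
Ratio test on column x3 — row 1: 20/1 = 20; row 2: entry 0 ≤ 0. Minimum is 20 at row 1 (w1 leaves); pivot element 1.
After the second pivot the z-row RHS is 8 − (-6)·20 = 128.

128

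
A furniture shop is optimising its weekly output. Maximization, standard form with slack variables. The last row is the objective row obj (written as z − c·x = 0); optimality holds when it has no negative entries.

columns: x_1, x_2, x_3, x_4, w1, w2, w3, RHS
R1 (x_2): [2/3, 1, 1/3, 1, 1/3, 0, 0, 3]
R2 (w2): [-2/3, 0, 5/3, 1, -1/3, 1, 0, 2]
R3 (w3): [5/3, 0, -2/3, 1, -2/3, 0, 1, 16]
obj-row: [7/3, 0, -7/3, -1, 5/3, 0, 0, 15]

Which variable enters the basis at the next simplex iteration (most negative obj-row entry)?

x_3

Negative obj-row entries: x_3: -7/3, x_4: -1.
The most negative is -7/3 in column x_3, so x_3 enters.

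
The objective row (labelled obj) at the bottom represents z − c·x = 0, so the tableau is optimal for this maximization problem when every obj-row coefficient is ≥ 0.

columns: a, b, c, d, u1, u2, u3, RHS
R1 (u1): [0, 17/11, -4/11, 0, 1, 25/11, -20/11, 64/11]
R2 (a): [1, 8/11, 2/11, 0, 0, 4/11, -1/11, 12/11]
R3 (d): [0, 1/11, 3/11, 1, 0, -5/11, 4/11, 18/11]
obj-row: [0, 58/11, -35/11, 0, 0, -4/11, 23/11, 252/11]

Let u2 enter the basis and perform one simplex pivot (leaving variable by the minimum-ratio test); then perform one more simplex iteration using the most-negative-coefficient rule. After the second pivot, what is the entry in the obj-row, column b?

12

Ratio test on column u2 — row 1: (64/11)/(25/11) = 64/25; row 2: (12/11)/(4/11) = 3; row 3: entry -5/11 ≤ 0. Minimum is 64/25 at row 1 (u1 leaves); pivot element 25/11.
Divide row 1 by 25/11; eliminate column u2 from the other rows.
Second iteration: most negative obj-row entry is -81/25 in column c, so c enters.
Ratio test on column c — row 1: entry -4/25 ≤ 0; row 2: (4/25)/(6/25) = 2/3; row 3: (14/5)/(1/5) = 14. Minimum is 2/3 at row 2 (a leaves); pivot element 6/25.
Divide row 2 by 6/25; eliminate column c from the other rows.
After both pivots, the entry at the obj-row, column b is 12.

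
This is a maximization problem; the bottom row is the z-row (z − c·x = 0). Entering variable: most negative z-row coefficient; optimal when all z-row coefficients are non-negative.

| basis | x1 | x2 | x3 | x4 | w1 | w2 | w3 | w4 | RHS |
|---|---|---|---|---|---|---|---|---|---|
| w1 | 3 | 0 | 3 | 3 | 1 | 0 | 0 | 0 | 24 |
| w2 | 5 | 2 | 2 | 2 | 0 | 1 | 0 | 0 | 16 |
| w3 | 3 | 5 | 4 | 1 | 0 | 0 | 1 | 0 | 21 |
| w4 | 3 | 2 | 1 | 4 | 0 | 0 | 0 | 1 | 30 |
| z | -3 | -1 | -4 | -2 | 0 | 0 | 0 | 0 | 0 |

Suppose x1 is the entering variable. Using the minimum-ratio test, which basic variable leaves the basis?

w2

Column x1 entries and ratios — w1: 24/3 = 8; w2: 16/5 = 16/5; w3: 21/3 = 7; w4: 30/3 = 10.
Smallest ratio is 16/5 in the row of w2, so w2 leaves.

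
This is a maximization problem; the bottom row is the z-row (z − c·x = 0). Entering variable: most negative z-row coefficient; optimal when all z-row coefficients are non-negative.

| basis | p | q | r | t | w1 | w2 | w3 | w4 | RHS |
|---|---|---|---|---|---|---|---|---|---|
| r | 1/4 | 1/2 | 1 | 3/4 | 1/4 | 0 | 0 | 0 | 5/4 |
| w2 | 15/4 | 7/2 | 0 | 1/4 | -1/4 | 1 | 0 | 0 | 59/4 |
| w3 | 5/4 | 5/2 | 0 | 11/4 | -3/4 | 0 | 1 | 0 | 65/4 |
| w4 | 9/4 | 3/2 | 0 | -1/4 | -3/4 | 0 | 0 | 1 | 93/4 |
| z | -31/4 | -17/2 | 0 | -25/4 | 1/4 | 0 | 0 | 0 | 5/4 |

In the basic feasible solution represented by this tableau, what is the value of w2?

w2 is basic (row 2); its value is the RHS of that row, 59/4.

59/4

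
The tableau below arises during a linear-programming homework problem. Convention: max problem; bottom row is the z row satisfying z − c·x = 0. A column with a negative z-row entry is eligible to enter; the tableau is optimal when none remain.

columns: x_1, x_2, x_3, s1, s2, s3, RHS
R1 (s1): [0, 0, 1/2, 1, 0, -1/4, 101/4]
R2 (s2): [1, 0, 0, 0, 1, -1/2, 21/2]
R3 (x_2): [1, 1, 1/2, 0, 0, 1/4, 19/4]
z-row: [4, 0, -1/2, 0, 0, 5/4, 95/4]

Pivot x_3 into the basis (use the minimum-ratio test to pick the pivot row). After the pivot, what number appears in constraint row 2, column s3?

Ratio test on column x_3 — row 1: (101/4)/(1/2) = 101/2; row 2: entry 0 ≤ 0; row 3: (19/4)/(1/2) = 19/2. Minimum is 19/2 at row 3 (x_2 leaves); pivot element 1/2.
Divide row 3 by 1/2; eliminate column x_3 from the other rows.
Row 2 update in column s3: -1/2 − 0·(1/2) = -1/2.

-1/2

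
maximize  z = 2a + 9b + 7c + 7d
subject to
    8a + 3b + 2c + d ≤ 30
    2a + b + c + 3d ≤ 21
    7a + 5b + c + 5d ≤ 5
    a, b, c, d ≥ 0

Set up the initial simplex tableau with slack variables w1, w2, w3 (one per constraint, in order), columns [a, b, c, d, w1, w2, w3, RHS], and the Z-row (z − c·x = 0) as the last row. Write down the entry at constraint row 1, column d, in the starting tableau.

1

Constraint 1 has coefficient 1 on d.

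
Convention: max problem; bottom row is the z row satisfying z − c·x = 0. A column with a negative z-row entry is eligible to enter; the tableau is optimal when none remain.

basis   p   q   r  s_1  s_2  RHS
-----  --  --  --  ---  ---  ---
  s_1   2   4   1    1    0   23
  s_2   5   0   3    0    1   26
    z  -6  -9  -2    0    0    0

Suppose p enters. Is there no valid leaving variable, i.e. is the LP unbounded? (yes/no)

no

Column p has positive entries in row(s) 1, 2, so the ratio test bounds it — not unbounded.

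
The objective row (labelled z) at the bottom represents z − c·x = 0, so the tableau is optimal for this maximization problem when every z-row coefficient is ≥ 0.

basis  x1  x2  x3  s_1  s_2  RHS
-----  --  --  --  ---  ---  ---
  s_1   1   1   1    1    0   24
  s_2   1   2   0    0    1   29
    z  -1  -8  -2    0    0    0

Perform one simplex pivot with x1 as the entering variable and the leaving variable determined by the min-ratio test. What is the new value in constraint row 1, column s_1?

Ratio test on column x1 — row 1: 24/1 = 24; row 2: 29/1 = 29. Minimum is 24 at row 1 (s_1 leaves); pivot element 1.
Divide row 1 by 1; eliminate column x1 from the other rows.
In the new row 1, the s_1 entry is the old entry divided by the pivot: 1/1 = 1.

1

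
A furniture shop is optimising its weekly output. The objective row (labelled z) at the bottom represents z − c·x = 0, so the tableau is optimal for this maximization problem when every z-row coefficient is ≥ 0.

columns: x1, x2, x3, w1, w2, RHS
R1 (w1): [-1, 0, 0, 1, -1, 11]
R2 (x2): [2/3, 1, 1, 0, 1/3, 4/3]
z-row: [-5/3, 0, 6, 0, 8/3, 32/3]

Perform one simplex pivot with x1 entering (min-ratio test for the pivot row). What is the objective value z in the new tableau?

14

Ratio test on column x1 — row 1: entry -1 ≤ 0; row 2: (4/3)/(2/3) = 2. Minimum is 2 at row 2 (x2 leaves); pivot element 2/3.
Pivot on row 2; the z-row RHS becomes 32/3 − (-5/3)·2 = 14.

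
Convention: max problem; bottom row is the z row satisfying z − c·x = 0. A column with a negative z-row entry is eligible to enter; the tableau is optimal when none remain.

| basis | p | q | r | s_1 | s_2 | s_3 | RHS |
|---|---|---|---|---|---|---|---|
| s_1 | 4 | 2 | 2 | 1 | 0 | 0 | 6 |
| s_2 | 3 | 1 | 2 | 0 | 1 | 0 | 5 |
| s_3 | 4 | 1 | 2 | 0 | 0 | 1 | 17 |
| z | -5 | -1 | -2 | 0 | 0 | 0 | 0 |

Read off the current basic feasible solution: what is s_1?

6

s_1 is basic (row 1); its value is the RHS of that row, 6.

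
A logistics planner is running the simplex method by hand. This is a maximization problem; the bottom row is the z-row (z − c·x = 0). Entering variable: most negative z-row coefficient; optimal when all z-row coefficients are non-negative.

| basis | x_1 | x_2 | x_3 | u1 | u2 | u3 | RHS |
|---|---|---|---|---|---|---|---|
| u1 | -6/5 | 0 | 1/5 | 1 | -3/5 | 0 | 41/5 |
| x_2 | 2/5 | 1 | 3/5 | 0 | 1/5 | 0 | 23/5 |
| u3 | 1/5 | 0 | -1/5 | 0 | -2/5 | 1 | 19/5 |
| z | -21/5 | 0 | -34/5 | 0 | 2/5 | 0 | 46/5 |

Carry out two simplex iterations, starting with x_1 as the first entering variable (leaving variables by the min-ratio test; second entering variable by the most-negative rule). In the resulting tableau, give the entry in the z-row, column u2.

Ratio test on column x_1 — row 1: entry -6/5 ≤ 0; row 2: (23/5)/(2/5) = 23/2; row 3: (19/5)/(1/5) = 19. Minimum is 23/2 at row 2 (x_2 leaves); pivot element 2/5.
Divide row 2 by 2/5; eliminate column x_1 from the other rows.
Second iteration: most negative z-row entry is -1/2 in column x_3, so x_3 enters.
Ratio test on column x_3 — row 1: 22/2 = 11; row 2: (23/2)/(3/2) = 23/3; row 3: entry -1/2 ≤ 0. Minimum is 23/3 at row 2 (x_1 leaves); pivot element 3/2.
Divide row 2 by 3/2; eliminate column x_3 from the other rows.
After both pivots, the entry at the z-row, column u2 is 8/3.

8/3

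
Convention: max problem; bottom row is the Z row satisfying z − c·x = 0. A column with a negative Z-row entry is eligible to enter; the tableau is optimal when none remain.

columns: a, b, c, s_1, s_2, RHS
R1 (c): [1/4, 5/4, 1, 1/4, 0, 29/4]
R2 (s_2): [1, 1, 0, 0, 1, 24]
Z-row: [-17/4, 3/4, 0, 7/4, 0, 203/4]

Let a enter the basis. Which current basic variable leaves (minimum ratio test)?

Column a entries and ratios — c: (29/4)/(1/4) = 29; s_2: 24/1 = 24.
Smallest ratio is 24 in the row of s_2, so s_2 leaves.

s_2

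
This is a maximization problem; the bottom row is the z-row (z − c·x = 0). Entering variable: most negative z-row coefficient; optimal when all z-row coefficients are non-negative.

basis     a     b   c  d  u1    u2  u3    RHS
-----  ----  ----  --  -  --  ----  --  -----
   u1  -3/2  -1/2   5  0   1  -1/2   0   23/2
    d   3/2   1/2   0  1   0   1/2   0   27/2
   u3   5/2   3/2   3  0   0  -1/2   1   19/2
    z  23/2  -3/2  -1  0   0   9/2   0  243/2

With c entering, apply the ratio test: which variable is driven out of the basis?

u1

Column c entries and ratios — u1: (23/2)/5 = 23/10; d: 0 ≤ 0, skip; u3: (19/2)/3 = 19/6.
Smallest ratio is 23/10 in the row of u1, so u1 leaves.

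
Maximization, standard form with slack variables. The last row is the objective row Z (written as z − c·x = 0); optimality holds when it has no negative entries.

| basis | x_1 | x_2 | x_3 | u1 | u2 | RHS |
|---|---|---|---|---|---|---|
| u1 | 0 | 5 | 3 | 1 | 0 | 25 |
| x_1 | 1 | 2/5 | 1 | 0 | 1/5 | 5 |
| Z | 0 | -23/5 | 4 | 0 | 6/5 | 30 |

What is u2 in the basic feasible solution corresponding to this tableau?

0

u2 is not in the basis, so in the current basic feasible solution u2 = 0.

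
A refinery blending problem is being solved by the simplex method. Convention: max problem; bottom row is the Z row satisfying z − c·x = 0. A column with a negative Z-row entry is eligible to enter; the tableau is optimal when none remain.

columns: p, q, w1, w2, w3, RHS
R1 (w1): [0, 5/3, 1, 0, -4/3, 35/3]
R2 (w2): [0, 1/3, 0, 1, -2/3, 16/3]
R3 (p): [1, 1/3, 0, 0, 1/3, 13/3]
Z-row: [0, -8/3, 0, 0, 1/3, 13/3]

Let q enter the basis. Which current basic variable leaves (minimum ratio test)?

w1

Column q entries and ratios — w1: (35/3)/(5/3) = 7; w2: (16/3)/(1/3) = 16; p: (13/3)/(1/3) = 13.
Smallest ratio is 7 in the row of w1, so w1 leaves.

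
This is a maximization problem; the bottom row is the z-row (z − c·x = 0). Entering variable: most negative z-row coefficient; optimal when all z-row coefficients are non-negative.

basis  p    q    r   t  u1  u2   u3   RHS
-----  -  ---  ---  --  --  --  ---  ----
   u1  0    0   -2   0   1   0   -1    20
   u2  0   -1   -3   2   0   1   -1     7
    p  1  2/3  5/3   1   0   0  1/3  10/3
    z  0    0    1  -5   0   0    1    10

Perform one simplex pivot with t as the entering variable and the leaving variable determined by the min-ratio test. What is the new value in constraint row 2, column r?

Ratio test on column t — row 1: entry 0 ≤ 0; row 2: 7/2 = 7/2; row 3: (10/3)/1 = 10/3. Minimum is 10/3 at row 3 (p leaves); pivot element 1.
Divide row 3 by 1; eliminate column t from the other rows.
Row 2 update in column r: -3 − 2·(5/3) = -19/3.

-19/3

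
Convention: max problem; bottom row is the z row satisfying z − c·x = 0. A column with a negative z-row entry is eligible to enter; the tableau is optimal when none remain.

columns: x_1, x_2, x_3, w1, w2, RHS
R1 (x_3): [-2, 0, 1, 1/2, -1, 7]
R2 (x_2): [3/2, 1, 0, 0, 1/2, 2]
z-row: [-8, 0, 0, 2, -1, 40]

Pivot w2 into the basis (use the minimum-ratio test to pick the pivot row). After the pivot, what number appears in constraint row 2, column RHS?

Ratio test on column w2 — row 1: entry -1 ≤ 0; row 2: 2/(1/2) = 4. Minimum is 4 at row 2 (x_2 leaves); pivot element 1/2.
Divide row 2 by 1/2; eliminate column w2 from the other rows.
In the new row 2, the RHS entry is the old entry divided by the pivot: 2/(1/2) = 4.

4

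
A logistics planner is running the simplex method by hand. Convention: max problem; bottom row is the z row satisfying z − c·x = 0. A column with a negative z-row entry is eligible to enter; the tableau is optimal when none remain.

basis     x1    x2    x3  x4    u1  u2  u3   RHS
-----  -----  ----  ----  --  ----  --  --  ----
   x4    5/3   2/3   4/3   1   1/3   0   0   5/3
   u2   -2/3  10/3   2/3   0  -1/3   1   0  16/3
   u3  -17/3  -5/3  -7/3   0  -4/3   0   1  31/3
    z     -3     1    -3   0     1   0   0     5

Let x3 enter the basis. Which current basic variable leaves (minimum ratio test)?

Column x3 entries and ratios — x4: (5/3)/(4/3) = 5/4; u2: (16/3)/(2/3) = 8; u3: -7/3 ≤ 0, skip.
Smallest ratio is 5/4 in the row of x4, so x4 leaves.

x4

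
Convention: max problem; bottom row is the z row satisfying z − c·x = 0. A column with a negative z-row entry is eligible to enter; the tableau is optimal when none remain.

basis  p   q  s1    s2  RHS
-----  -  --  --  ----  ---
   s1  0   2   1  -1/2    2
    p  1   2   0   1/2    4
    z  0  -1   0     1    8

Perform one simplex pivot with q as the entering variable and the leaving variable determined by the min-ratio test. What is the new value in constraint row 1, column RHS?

Ratio test on column q — row 1: 2/2 = 1; row 2: 4/2 = 2. Minimum is 1 at row 1 (s1 leaves); pivot element 2.
Divide row 1 by 2; eliminate column q from the other rows.
In the new row 1, the RHS entry is the old entry divided by the pivot: 2/2 = 1.

1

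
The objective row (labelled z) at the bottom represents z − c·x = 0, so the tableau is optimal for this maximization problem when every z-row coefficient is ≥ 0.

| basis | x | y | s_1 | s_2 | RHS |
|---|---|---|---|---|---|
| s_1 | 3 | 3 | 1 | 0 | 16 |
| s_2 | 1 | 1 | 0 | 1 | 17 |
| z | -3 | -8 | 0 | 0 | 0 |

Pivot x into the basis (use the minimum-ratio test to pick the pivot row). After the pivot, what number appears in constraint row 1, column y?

Ratio test on column x — row 1: 16/3 = 16/3; row 2: 17/1 = 17. Minimum is 16/3 at row 1 (s_1 leaves); pivot element 3.
Divide row 1 by 3; eliminate column x from the other rows.
In the new row 1, the y entry is the old entry divided by the pivot: 3/3 = 1.

1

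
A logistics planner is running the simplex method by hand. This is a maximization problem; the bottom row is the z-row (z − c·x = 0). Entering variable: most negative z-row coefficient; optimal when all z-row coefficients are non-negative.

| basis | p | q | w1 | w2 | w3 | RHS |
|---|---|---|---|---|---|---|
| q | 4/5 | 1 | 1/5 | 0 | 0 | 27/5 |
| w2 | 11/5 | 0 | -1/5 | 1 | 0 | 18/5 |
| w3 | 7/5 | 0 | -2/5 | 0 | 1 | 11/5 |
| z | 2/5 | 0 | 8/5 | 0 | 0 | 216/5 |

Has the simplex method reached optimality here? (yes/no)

Every z-row coefficient is ≥ 0, so the tableau is optimal.

yes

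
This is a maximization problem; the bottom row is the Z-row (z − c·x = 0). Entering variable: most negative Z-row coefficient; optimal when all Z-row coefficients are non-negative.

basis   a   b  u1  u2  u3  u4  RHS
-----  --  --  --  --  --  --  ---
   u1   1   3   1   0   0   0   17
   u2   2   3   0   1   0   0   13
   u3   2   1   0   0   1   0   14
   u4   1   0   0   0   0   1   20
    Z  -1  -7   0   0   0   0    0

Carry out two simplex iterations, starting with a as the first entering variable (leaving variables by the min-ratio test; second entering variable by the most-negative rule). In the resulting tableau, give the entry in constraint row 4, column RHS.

Ratio test on column a — row 1: 17/1 = 17; row 2: 13/2 = 13/2; row 3: 14/2 = 7; row 4: 20/1 = 20. Minimum is 13/2 at row 2 (u2 leaves); pivot element 2.
Divide row 2 by 2; eliminate column a from the other rows.
Second iteration: most negative Z-row entry is -11/2 in column b, so b enters.
Ratio test on column b — row 1: (21/2)/(3/2) = 7; row 2: (13/2)/(3/2) = 13/3; row 3: entry -2 ≤ 0; row 4: entry -3/2 ≤ 0. Minimum is 13/3 at row 2 (a leaves); pivot element 3/2.
Divide row 2 by 3/2; eliminate column b from the other rows.
After both pivots, the entry at constraint row 4, column RHS is 20.

20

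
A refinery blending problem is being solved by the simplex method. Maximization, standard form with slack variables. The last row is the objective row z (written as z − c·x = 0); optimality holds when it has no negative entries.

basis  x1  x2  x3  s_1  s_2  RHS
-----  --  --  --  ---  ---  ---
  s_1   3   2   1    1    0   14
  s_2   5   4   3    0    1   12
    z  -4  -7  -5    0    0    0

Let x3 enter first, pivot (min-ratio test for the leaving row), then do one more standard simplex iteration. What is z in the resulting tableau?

Ratio test on column x3 — row 1: 14/1 = 14; row 2: 12/3 = 4. Minimum is 4 at row 2 (s_2 leaves); pivot element 3.
Pivot on row 2; the z-row RHS becomes 0 − (-5)·4 = 20.
Next entering variable (most negative z-row entry -1/3): x2.
Ratio test on column x2 — row 1: 10/(2/3) = 15; row 2: 4/(4/3) = 3. Minimum is 3 at row 2 (x3 leaves); pivot element 4/3.
After the second pivot the z-row RHS is 20 − (-1/3)·3 = 21.

21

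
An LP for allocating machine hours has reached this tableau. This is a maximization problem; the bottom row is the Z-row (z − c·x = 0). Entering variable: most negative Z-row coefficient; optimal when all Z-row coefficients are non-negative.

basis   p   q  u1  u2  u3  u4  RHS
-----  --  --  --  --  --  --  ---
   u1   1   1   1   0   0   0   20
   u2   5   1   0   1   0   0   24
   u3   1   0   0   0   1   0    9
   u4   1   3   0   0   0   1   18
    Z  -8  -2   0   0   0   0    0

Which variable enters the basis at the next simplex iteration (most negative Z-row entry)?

p

Negative Z-row entries: p: -8, q: -2.
The most negative is -8 in column p, so p enters.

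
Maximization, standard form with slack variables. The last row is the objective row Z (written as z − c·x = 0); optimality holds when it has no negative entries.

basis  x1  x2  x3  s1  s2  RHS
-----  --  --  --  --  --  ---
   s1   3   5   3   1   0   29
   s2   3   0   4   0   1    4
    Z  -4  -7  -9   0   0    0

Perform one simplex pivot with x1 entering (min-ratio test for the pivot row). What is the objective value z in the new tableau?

Ratio test on column x1 — row 1: 29/3 = 29/3; row 2: 4/3 = 4/3. Minimum is 4/3 at row 2 (s2 leaves); pivot element 3.
Pivot on row 2; the Z-row RHS becomes 0 − (-4)·(4/3) = 16/3.

16/3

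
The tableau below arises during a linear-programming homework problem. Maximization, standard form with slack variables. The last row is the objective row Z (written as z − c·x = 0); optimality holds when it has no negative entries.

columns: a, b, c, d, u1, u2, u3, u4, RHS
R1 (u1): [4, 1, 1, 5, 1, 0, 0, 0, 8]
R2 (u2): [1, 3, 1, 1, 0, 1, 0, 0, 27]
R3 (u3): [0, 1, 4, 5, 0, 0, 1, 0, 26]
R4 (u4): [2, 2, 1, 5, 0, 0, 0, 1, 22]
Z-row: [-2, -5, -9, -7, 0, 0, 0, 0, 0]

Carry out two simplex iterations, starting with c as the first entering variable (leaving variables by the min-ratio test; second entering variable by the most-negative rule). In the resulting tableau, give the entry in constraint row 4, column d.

-5

Ratio test on column c — row 1: 8/1 = 8; row 2: 27/1 = 27; row 3: 26/4 = 13/2; row 4: 22/1 = 22. Minimum is 13/2 at row 3 (u3 leaves); pivot element 4.
Divide row 3 by 4; eliminate column c from the other rows.
Second iteration: most negative Z-row entry is -11/4 in column b, so b enters.
Ratio test on column b — row 1: (3/2)/(3/4) = 2; row 2: (41/2)/(11/4) = 82/11; row 3: (13/2)/(1/4) = 26; row 4: (31/2)/(7/4) = 62/7. Minimum is 2 at row 1 (u1 leaves); pivot element 3/4.
Divide row 1 by 3/4; eliminate column b from the other rows.
After both pivots, the entry at constraint row 4, column d is -5.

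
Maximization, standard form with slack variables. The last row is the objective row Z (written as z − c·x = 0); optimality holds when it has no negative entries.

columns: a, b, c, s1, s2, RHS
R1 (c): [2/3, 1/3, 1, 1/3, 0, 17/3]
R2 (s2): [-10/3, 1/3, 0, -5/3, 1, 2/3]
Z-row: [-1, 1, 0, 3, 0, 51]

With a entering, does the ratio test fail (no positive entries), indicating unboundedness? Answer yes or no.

Column a has positive entries in row(s) 1, so the ratio test bounds it — not unbounded.

no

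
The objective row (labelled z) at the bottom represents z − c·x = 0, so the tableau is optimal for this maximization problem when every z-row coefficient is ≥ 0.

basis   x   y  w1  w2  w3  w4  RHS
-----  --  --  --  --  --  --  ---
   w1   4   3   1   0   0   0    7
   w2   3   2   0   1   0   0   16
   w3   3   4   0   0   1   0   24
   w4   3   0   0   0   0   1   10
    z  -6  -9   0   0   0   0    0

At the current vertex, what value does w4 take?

w4 is basic (row 4); its value is the RHS of that row, 10.

10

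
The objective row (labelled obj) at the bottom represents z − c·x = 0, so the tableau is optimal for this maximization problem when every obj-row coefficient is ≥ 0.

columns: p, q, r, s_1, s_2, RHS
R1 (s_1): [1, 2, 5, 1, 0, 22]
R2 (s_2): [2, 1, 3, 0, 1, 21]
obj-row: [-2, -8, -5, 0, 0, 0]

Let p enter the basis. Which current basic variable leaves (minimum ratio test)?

Column p entries and ratios — s_1: 22/1 = 22; s_2: 21/2 = 21/2.
Smallest ratio is 21/2 in the row of s_2, so s_2 leaves.

s_2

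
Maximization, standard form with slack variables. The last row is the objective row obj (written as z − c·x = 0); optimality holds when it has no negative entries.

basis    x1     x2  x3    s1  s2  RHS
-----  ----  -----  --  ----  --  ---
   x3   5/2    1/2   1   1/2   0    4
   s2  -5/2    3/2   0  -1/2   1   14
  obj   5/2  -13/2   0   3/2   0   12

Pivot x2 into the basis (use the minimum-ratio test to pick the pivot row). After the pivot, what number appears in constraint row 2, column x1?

Ratio test on column x2 — row 1: 4/(1/2) = 8; row 2: 14/(3/2) = 28/3. Minimum is 8 at row 1 (x3 leaves); pivot element 1/2.
Divide row 1 by 1/2; eliminate column x2 from the other rows.
Row 2 update in column x1: -5/2 − (3/2)·5 = -10.

-10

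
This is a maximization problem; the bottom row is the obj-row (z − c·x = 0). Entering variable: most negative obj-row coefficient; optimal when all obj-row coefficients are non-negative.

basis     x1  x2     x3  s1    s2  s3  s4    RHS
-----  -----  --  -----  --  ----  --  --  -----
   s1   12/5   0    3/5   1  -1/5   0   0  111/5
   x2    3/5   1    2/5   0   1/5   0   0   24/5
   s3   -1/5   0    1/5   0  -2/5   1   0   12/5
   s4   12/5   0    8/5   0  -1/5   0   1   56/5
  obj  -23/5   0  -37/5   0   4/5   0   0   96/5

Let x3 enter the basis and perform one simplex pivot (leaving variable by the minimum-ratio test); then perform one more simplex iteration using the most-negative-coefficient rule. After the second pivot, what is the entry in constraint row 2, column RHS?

Ratio test on column x3 — row 1: (111/5)/(3/5) = 37; row 2: (24/5)/(2/5) = 12; row 3: (12/5)/(1/5) = 12; row 4: (56/5)/(8/5) = 7. Minimum is 7 at row 4 (s4 leaves); pivot element 8/5.
Divide row 4 by 8/5; eliminate column x3 from the other rows.
Second iteration: most negative obj-row entry is -1/8 in column s2, so s2 enters.
Ratio test on column s2 — row 1: entry -1/8 ≤ 0; row 2: 2/(1/4) = 8; row 3: entry -3/8 ≤ 0; row 4: entry -1/8 ≤ 0. Minimum is 8 at row 2 (x2 leaves); pivot element 1/4.
Divide row 2 by 1/4; eliminate column s2 from the other rows.
After both pivots, the entry at constraint row 2, column RHS is 8.

8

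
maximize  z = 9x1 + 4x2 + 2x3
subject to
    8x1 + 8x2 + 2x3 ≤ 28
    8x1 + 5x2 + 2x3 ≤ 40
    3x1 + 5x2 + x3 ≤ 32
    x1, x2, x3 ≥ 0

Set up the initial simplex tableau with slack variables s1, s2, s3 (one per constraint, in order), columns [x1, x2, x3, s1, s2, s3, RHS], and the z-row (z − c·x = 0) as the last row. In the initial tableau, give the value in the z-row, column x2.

The z-row carries the negated objective coefficients: the x2 entry is -4.

-4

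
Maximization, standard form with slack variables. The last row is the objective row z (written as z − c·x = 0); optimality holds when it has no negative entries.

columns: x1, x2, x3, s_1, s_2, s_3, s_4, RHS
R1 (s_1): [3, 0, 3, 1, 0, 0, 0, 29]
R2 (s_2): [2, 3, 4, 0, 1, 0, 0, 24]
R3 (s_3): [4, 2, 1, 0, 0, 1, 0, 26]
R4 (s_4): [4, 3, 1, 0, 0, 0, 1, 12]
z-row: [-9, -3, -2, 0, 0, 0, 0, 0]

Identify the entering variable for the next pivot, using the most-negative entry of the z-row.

x1

Negative z-row entries: x1: -9, x2: -3, x3: -2.
The most negative is -9 in column x1, so x1 enters.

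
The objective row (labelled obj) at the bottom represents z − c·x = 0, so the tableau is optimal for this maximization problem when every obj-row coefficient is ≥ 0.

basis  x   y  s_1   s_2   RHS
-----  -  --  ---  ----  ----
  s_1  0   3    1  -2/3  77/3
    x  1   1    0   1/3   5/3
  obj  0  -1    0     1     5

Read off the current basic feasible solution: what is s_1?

s_1 is basic (row 1); its value is the RHS of that row, 77/3.

77/3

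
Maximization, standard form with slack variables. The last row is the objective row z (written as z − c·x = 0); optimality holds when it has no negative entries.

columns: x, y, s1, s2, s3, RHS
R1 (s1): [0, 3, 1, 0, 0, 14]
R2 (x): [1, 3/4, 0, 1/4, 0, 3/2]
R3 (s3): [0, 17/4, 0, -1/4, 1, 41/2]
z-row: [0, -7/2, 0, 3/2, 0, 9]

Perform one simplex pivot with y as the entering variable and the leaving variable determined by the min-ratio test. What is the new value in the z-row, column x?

Ratio test on column y — row 1: 14/3 = 14/3; row 2: (3/2)/(3/4) = 2; row 3: (41/2)/(17/4) = 82/17. Minimum is 2 at row 2 (x leaves); pivot element 3/4.
Divide row 2 by 3/4; eliminate column y from the other rows.
z-row update in column x: 0 − (-7/2)·(4/3) = 14/3.

14/3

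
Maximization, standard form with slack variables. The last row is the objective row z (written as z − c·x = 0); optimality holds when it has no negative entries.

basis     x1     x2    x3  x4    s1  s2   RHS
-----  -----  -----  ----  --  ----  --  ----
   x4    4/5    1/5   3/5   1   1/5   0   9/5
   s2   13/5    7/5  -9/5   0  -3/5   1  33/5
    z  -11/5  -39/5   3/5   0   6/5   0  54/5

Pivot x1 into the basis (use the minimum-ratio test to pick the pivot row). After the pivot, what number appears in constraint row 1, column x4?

5/4

Ratio test on column x1 — row 1: (9/5)/(4/5) = 9/4; row 2: (33/5)/(13/5) = 33/13. Minimum is 9/4 at row 1 (x4 leaves); pivot element 4/5.
Divide row 1 by 4/5; eliminate column x1 from the other rows.
In the new row 1, the x4 entry is the old entry divided by the pivot: 1/(4/5) = 5/4.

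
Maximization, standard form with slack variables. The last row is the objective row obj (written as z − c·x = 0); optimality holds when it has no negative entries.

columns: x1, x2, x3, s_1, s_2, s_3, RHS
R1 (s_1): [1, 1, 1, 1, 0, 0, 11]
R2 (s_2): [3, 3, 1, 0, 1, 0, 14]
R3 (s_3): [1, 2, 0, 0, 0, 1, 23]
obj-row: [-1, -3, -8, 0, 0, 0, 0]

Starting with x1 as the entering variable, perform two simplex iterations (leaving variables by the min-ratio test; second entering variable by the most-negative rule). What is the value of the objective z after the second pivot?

155/2

Ratio test on column x1 — row 1: 11/1 = 11; row 2: 14/3 = 14/3; row 3: 23/1 = 23. Minimum is 14/3 at row 2 (s_2 leaves); pivot element 3.
Pivot on row 2; the obj-row RHS becomes 0 − (-1)·(14/3) = 14/3.
Next entering variable (most negative obj-row entry -23/3): x3.
Ratio test on column x3 — row 1: (19/3)/(2/3) = 19/2; row 2: (14/3)/(1/3) = 14; row 3: entry -1/3 ≤ 0. Minimum is 19/2 at row 1 (s_1 leaves); pivot element 2/3.
After the second pivot the obj-row RHS is 14/3 − (-23/3)·(19/2) = 155/2.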